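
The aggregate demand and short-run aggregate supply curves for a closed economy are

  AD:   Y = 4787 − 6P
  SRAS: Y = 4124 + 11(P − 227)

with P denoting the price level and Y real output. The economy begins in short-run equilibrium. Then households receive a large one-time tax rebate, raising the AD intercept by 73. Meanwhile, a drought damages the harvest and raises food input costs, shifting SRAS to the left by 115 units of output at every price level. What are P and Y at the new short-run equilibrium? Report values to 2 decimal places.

P = 196.94, Y = 3678.35

After both shocks: AD is Y = 4860 − 6P and SRAS is Y = 1512 + 11P.
Setting them equal: 3348 = 17P, so P = 196.94.
Substituting into AD, Y = 3678.35.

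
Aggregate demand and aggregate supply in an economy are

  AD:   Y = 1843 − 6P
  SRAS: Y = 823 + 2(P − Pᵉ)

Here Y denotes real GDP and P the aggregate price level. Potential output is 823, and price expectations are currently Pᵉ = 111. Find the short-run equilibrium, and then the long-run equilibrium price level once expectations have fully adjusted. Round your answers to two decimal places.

Short run: P = 155.25, Y = 911.50. Long run: P = 170.00.

Short run: with Pᵉ = 111, SRAS is Y = 601 + 2P. Setting AD = SRAS gives 1242 = 8P, so P = 155.25 and Y = 1843 − 6P = 911.50.
Output 911.50 is above potential 823, so over time expected prices rise and SRAS shifts left until Y returns to 823.
Long run: Y = 823 on the AD curve gives 823 = 1843 − 6P, so P = 170.00.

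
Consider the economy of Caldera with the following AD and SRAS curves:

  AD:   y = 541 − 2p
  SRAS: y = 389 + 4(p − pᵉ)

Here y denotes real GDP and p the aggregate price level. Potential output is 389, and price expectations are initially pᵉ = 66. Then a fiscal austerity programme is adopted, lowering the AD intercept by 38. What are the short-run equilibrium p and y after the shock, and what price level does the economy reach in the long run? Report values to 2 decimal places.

Short run: p = 63.00, y = 377.00. Long run: p = 57.00.

AD shifts left: new AD is y = 503 − 2p. With pᵉ = 66, SRAS is y = 125 + 4p.
Short run: 503 − 2p = 125 + 4p gives 378 = 6p, so p = 63.00 and y = 503 − 2p = 377.00.
y = 377.00 is below potential 389; expectations adjust and SRAS shifts right until y = 389.
Long run: on the new AD curve, 389 = 503 − 2p gives p = 57.00.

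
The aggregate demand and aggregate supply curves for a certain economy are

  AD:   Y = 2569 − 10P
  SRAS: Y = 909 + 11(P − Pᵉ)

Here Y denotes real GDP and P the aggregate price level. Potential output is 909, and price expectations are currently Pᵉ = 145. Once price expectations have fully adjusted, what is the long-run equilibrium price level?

Short run: with Pᵉ = 145, SRAS is Y = 11P − 686. Setting AD = SRAS gives 3255 = 21P, so P = 155 and Y = 2569 − 10·155 = 1019.
Output 1019 is above potential 909, so over time expected prices rise and SRAS shifts left until Y returns to 909.
Long run: Y = 909 on the AD curve gives 909 = 2569 − 10P, so P = 166.

Long-run P = 166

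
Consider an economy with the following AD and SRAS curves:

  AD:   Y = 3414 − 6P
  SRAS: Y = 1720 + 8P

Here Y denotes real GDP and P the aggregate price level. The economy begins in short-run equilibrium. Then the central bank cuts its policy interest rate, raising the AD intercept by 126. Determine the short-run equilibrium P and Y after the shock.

This is a positive demand shock: AD shifts right.
New AD: Y = 3540 − 6P.
Set AD = SRAS: 3540 − 6P = 1720 + 8P, so 1820 = 14P and P = 130.
Y = 3540 − 6·130 = 2760.

P = 130, Y = 2760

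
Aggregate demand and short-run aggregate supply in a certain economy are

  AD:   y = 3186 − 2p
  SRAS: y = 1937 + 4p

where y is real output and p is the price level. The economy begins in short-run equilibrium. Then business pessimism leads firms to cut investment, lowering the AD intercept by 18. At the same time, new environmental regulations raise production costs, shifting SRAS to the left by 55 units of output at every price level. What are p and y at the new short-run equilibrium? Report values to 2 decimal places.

p = 214.33, y = 2739.33

After both shocks: AD is y = 3168 − 2p and SRAS is y = 1882 + 4p.
Setting them equal: 1286 = 6p, so p = 214.33.
Substituting into AD, y = 2739.33.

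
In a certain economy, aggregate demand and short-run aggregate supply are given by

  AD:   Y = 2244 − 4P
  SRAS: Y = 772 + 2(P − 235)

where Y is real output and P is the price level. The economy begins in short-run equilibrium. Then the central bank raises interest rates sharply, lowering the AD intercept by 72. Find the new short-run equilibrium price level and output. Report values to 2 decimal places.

P = 311.67, Y = 925.33

This is a negative demand shock: AD shifts left.
New AD: Y = 2172 − 4P.
SRAS can be written Y = 302 + 2P.
Set AD = SRAS: 2172 − 4P = 302 + 2P, so 1870 = 6P and P = 311.67.
Substituting into AD, Y = 925.33.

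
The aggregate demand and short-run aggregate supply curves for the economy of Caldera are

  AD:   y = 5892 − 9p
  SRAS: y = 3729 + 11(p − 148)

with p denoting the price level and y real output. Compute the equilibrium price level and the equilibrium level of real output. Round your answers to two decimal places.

Write SRAS as y = 3729 + 11p − 1628 = 2101 + 11p.
Set AD = SRAS: 5892 − 9p = 2101 + 11p, so 3791 = 20p and p = 189.55.
Substituting into AD, y = 5892 − 9p = 4186.05.

p = 189.55, y = 4186.05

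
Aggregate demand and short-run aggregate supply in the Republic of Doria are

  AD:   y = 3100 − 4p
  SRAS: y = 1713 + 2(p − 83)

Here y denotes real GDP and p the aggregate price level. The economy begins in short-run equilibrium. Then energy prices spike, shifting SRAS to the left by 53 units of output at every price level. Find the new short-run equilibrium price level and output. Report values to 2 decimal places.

p = 267.67, y = 2029.33

This is a negative supply shock: SRAS shifts left.
New SRAS: y = 1494 + 2p.
Set AD = SRAS: 3100 − 4p = 1494 + 2p, so 1606 = 6p and p = 267.67.
Substituting into AD, y = 2029.33.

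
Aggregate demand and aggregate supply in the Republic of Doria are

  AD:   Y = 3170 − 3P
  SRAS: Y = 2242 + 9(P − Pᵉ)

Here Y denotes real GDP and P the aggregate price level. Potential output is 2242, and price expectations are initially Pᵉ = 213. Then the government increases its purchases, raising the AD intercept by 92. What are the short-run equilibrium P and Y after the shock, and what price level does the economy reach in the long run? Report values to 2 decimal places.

AD shifts right: new AD is Y = 3262 − 3P. With Pᵉ = 213, SRAS is Y = 325 + 9P.
Short run: 3262 − 3P = 325 + 9P gives 2937 = 12P, so P = 244.75 and Y = 3262 − 3P = 2527.75.
Y = 2527.75 is above potential 2242; expectations adjust and SRAS shifts left until Y = 2242.
Long run: on the new AD curve, 2242 = 3262 − 3P gives P = 340.00.

Short run: P = 244.75, Y = 2527.75. Long run: P = 340.00.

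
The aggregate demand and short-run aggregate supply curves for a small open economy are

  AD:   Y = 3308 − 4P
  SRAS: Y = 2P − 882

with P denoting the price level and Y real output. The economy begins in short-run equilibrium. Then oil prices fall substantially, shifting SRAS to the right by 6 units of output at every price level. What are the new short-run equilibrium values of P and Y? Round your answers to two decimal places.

This is a positive supply shock: SRAS shifts right.
New SRAS: Y = 2P − 876.
Set AD = SRAS: 3308 − 4P = 2P − 876, so 4184 = 6P and P = 697.33.
Substituting into AD, Y = 518.67.

P = 697.33, Y = 518.67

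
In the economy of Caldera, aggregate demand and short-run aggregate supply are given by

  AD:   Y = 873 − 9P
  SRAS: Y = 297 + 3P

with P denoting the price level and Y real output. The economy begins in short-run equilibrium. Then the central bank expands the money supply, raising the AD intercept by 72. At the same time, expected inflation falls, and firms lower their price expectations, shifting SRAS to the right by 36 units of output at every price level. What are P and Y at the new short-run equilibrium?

After both shocks: AD is Y = 945 − 9P and SRAS is Y = 333 + 3P.
Setting them equal: 612 = 12P, so P = 51.
Y = 945 − 9·51 = 486.

P = 51, Y = 486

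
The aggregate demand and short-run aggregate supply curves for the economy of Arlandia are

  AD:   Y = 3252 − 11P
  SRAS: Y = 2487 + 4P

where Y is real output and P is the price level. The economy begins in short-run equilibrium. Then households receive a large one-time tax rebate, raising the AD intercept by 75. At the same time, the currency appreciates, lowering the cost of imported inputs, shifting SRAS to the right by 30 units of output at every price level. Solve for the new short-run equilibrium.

After both shocks: AD is Y = 3327 − 11P and SRAS is Y = 2517 + 4P.
Setting them equal: 810 = 15P, so P = 54.
Y = 3327 − 11·54 = 2733.

P = 54, Y = 2733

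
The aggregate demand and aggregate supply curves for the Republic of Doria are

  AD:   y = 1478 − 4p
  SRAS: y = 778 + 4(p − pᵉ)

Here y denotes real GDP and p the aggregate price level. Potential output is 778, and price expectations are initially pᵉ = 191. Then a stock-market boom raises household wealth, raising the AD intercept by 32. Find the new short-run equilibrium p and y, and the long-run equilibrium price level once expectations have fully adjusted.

Short run: p = 187, y = 762. Long run: p = 183.

AD shifts right: new AD is y = 1510 − 4p. With pᵉ = 191, SRAS is y = 14 + 4p.
Short run: 1510 − 4p = 14 + 4p gives 1496 = 8p, so p = 187 and y = 1510 − 4·187 = 762.
y = 762 is below potential 778; expectations adjust and SRAS shifts right until y = 778.
Long run: on the new AD curve, 778 = 1510 − 4p gives p = 183.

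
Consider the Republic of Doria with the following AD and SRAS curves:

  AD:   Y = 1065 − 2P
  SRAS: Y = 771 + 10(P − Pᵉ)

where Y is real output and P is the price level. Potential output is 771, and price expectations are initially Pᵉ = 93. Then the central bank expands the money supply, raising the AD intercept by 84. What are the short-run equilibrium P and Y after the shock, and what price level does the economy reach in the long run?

Short run: P = 109, Y = 931. Long run: P = 189.

AD shifts right: new AD is Y = 1149 − 2P. With Pᵉ = 93, SRAS is Y = 10P − 159.
Short run: 1149 − 2P = 10P − 159 gives 1308 = 12P, so P = 109 and Y = 1149 − 2·109 = 931.
Y = 931 is above potential 771; expectations adjust and SRAS shifts left until Y = 771.
Long run: on the new AD curve, 771 = 1149 − 2P gives P = 189.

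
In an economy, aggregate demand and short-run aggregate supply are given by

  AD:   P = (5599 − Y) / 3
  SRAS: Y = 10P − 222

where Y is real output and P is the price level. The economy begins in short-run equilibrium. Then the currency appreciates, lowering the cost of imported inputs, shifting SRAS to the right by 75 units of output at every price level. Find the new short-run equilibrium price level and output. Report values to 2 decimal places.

This is a positive supply shock: SRAS shifts right.
New SRAS: Y = 10P − 147.
Set AD = SRAS: 5599 − 3P = 10P − 147, so 5746 = 13P and P = 442.00.
Substituting into AD, Y = 4273.00.

P = 442.00, Y = 4273.00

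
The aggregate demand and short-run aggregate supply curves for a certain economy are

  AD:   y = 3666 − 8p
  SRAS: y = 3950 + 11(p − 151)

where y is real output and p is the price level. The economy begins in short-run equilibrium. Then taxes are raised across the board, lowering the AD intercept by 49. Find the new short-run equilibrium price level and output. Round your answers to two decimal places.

p = 69.89, y = 3057.84

This is a negative demand shock: AD shifts left.
New AD: y = 3617 − 8p.
SRAS can be written y = 2289 + 11p.
Set AD = SRAS: 3617 − 8p = 2289 + 11p, so 1328 = 19p and p = 69.89.
Substituting into AD, y = 3057.84.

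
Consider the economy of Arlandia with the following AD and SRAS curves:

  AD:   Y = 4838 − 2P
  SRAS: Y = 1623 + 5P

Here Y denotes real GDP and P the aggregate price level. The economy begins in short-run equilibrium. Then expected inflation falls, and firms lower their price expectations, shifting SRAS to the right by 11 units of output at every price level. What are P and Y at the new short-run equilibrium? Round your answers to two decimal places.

This is a positive supply shock: SRAS shifts right.
New SRAS: Y = 1634 + 5P.
Set AD = SRAS: 4838 − 2P = 1634 + 5P, so 3204 = 7P and P = 457.71.
Substituting into AD, Y = 3922.57.

P = 457.71, Y = 3922.57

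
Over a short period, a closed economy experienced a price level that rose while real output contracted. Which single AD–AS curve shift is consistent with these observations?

SRAS shifted left

P rose and Y fell. An AD shift moves P and Y in the same direction; an SRAS shift moves them in opposite directions.
Here P and Y moved in opposite directions, so the SRAS curve shifted.
Since Y fell, SRAS shifted left.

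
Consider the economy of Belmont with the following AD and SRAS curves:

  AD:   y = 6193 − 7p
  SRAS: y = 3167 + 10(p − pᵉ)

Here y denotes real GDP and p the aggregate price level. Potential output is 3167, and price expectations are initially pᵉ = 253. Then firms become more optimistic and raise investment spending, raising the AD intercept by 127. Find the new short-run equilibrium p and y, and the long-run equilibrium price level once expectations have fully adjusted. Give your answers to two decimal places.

AD shifts right: new AD is y = 6320 − 7p. With pᵉ = 253, SRAS is y = 637 + 10p.
Short run: 6320 − 7p = 637 + 10p gives 5683 = 17p, so p = 334.29 and y = 6320 − 7p = 3979.94.
y = 3979.94 is above potential 3167; expectations adjust and SRAS shifts left until y = 3167.
Long run: on the new AD curve, 3167 = 6320 − 7p gives p = 450.43.

Short run: p = 334.29, y = 3979.94. Long run: p = 450.43.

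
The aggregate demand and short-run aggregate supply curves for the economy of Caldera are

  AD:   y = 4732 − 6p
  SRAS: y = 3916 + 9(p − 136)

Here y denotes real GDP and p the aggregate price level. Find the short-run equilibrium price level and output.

p = 136, y = 3916

Write SRAS as y = 3916 + 9p − 1224 = 2692 + 9p.
Set AD = SRAS: 4732 − 6p = 2692 + 9p, so 2040 = 15p and p = 136.
Then y = 4732 − 6·136 = 3916.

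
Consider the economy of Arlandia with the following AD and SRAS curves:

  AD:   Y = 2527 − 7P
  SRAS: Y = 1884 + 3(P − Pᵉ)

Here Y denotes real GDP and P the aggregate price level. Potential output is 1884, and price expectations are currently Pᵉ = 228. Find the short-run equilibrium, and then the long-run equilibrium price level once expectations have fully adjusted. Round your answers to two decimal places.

Short run: P = 132.70, Y = 1598.10. Long run: P = 91.86.

Short run: with Pᵉ = 228, SRAS is Y = 1200 + 3P. Setting AD = SRAS gives 1327 = 10P, so P = 132.70 and Y = 2527 − 7P = 1598.10.
Output 1598.10 is below potential 1884, so over time expected prices fall and SRAS shifts right until Y returns to 1884.
Long run: Y = 1884 on the AD curve gives 1884 = 2527 − 7P, so P = 91.86.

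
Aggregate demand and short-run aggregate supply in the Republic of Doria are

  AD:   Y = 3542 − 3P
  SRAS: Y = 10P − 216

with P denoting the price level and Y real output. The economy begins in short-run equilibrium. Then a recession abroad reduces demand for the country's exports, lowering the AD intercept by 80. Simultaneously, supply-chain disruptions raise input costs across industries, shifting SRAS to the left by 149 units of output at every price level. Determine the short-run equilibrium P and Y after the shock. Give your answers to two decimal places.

After both shocks: AD is Y = 3462 − 3P and SRAS is Y = 10P − 365.
Setting them equal: 3827 = 13P, so P = 294.38.
Substituting into AD, Y = 2578.85.

P = 294.38, Y = 2578.85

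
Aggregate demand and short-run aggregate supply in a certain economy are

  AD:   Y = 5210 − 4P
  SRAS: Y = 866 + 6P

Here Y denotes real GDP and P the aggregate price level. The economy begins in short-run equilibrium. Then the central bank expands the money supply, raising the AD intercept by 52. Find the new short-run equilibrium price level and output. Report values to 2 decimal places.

P = 439.60, Y = 3503.60

This is a positive demand shock: AD shifts right.
New AD: Y = 5262 − 4P.
Set AD = SRAS: 5262 − 4P = 866 + 6P, so 4396 = 10P and P = 439.60.
Substituting into AD, Y = 3503.60.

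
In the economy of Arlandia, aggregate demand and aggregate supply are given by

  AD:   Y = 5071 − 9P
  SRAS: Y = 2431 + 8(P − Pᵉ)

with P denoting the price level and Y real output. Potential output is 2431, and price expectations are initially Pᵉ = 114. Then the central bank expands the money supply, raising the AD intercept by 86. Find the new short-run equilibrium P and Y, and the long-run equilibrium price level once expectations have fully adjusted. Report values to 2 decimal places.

AD shifts right: new AD is Y = 5157 − 9P. With Pᵉ = 114, SRAS is Y = 1519 + 8P.
Short run: 5157 − 9P = 1519 + 8P gives 3638 = 17P, so P = 214.00 and Y = 5157 − 9P = 3231.00.
Y = 3231.00 is above potential 2431; expectations adjust and SRAS shifts left until Y = 2431.
Long run: on the new AD curve, 2431 = 5157 − 9P gives P = 302.89.

Short run: P = 214.00, Y = 3231.00. Long run: P = 302.89.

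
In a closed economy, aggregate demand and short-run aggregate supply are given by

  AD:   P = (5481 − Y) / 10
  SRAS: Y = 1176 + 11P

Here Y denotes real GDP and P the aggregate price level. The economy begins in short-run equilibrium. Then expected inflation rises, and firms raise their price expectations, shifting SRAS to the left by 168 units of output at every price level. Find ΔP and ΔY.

This is a negative supply shock: SRAS shifts left.
New SRAS: Y = 1008 + 11P.
Set AD = SRAS: 5481 − 10P = 1008 + 11P, so 4473 = 21P and P = 213.
Y = 5481 − 10·213 = 3351.
Initially P = 205, Y = 3431, so ΔP = +8 and ΔY = -80.

ΔP = +8, ΔY = -80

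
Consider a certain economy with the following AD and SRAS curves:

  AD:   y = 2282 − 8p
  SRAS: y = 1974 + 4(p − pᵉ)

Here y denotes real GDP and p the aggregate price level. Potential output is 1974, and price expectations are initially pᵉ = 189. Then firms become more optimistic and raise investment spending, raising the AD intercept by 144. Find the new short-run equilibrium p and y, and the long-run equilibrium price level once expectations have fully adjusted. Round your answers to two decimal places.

AD shifts right: new AD is y = 2426 − 8p. With pᵉ = 189, SRAS is y = 1218 + 4p.
Short run: 2426 − 8p = 1218 + 4p gives 1208 = 12p, so p = 100.67 and y = 2426 − 8p = 1620.67.
y = 1620.67 is below potential 1974; expectations adjust and SRAS shifts right until y = 1974.
Long run: on the new AD curve, 1974 = 2426 − 8p gives p = 56.50.

Short run: p = 100.67, y = 1620.67. Long run: p = 56.50.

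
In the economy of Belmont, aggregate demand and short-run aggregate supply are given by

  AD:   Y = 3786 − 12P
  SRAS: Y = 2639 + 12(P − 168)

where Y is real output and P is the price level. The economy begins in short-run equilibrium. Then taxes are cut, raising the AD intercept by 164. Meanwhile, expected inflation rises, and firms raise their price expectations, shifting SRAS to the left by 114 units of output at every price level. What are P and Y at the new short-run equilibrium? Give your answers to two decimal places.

After both shocks: AD is Y = 3950 − 12P and SRAS is Y = 509 + 12P.
Setting them equal: 3441 = 24P, so P = 143.38.
Substituting into AD, Y = 2229.50.

P = 143.38, Y = 2229.50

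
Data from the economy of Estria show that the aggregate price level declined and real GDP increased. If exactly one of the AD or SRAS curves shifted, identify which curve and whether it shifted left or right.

P fell and Y rose. An AD shift moves P and Y in the same direction; an SRAS shift moves them in opposite directions.
Here P and Y moved in opposite directions, so the SRAS curve shifted.
Since Y rose, SRAS shifted right.

SRAS shifted right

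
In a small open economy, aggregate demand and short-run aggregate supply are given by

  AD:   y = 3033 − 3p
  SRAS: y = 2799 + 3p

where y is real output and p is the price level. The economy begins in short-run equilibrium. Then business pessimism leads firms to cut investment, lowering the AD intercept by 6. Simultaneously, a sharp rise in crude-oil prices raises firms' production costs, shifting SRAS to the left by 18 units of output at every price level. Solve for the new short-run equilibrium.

After both shocks: AD is y = 3027 − 3p and SRAS is y = 2781 + 3p.
Setting them equal: 246 = 6p, so p = 41.
y = 3027 − 3·41 = 2904.

p = 41, y = 2904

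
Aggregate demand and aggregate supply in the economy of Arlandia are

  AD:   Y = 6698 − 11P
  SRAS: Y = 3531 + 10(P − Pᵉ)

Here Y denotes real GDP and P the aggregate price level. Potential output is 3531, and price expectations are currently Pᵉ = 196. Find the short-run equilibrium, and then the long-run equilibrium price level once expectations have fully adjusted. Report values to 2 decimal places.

Short run: P = 244.14, Y = 4012.43. Long run: P = 287.91.

Short run: with Pᵉ = 196, SRAS is Y = 1571 + 10P. Setting AD = SRAS gives 5127 = 21P, so P = 244.14 and Y = 6698 − 11P = 4012.43.
Output 4012.43 is above potential 3531, so over time expected prices rise and SRAS shifts left until Y returns to 3531.
Long run: Y = 3531 on the AD curve gives 3531 = 6698 − 11P, so P = 287.91.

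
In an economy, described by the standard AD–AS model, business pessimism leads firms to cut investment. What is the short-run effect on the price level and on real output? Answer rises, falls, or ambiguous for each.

Price level: falls; output: falls

This is a negative demand shock: AD shifts left.
Moving along the upward-sloping SRAS curve, P falls and Y falls.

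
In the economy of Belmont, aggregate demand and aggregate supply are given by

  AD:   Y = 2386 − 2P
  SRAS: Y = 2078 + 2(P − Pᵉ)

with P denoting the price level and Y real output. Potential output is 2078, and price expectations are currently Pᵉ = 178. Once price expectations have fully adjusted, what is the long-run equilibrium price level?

Short run: with Pᵉ = 178, SRAS is Y = 1722 + 2P. Setting AD = SRAS gives 664 = 4P, so P = 166 and Y = 2386 − 2·166 = 2054.
Output 2054 is below potential 2078, so over time expected prices fall and SRAS shifts right until Y returns to 2078.
Long run: Y = 2078 on the AD curve gives 2078 = 2386 − 2P, so P = 154.

Long-run P = 154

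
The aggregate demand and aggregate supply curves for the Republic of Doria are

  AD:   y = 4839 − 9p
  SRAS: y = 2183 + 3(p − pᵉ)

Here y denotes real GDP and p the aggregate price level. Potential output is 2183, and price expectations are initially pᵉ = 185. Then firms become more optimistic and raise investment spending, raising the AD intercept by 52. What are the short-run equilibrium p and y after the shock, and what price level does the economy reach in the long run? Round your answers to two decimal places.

Short run: p = 271.92, y = 2443.75. Long run: p = 300.89.

AD shifts right: new AD is y = 4891 − 9p. With pᵉ = 185, SRAS is y = 1628 + 3p.
Short run: 4891 − 9p = 1628 + 3p gives 3263 = 12p, so p = 271.92 and y = 4891 − 9p = 2443.75.
y = 2443.75 is above potential 2183; expectations adjust and SRAS shifts left until y = 2183.
Long run: on the new AD curve, 2183 = 4891 − 9p gives p = 300.89.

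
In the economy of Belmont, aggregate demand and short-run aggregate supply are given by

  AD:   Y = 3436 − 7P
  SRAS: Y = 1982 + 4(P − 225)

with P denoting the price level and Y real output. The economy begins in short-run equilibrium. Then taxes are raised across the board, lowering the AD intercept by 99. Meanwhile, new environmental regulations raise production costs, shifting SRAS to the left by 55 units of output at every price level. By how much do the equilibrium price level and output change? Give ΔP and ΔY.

ΔP = -4, ΔY = -71

After both shocks: AD is Y = 3337 − 7P and SRAS is Y = 1027 + 4P.
Setting them equal: 2310 = 11P, so P = 210.
Y = 3337 − 7·210 = 1867.
Initially P = 214, Y = 1938, so ΔP = -4 and ΔY = -71.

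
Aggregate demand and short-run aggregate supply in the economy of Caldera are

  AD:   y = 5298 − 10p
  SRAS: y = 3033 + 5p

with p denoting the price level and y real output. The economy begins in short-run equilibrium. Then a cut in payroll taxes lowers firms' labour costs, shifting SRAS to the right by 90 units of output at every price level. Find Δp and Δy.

This is a positive supply shock: SRAS shifts right.
New SRAS: y = 3123 + 5p.
Set AD = SRAS: 5298 − 10p = 3123 + 5p, so 2175 = 15p and p = 145.
y = 5298 − 10·145 = 3848.
Initially p = 151, y = 3788, so Δp = -6 and Δy = +60.

Δp = -6, Δy = +60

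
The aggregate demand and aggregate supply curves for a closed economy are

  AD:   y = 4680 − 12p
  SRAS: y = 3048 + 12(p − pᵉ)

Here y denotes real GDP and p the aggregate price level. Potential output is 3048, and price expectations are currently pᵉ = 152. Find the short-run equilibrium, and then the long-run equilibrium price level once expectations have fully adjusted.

Short run: p = 144, y = 2952. Long run: p = 136.

Short run: with pᵉ = 152, SRAS is y = 1224 + 12p. Setting AD = SRAS gives 3456 = 24p, so p = 144 and y = 4680 − 12·144 = 2952.
Output 2952 is below potential 3048, so over time expected prices fall and SRAS shifts right until y returns to 3048.
Long run: y = 3048 on the AD curve gives 3048 = 4680 − 12p, so p = 136.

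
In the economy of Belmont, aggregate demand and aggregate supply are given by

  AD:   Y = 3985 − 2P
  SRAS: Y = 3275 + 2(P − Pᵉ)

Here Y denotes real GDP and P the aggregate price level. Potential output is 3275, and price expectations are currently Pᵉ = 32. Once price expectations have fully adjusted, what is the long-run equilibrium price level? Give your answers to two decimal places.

Long-run P = 355.00

Short run: with Pᵉ = 32, SRAS is Y = 3211 + 2P. Setting AD = SRAS gives 774 = 4P, so P = 193.50 and Y = 3985 − 2P = 3598.00.
Output 3598.00 is above potential 3275, so over time expected prices rise and SRAS shifts left until Y returns to 3275.
Long run: Y = 3275 on the AD curve gives 3275 = 3985 − 2P, so P = 355.00.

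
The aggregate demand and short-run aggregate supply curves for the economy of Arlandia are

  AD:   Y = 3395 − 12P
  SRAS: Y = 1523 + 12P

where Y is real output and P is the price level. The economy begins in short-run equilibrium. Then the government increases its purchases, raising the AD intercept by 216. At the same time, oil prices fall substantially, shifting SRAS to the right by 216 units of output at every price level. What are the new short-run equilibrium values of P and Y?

P = 78, Y = 2675

After both shocks: AD is Y = 3611 − 12P and SRAS is Y = 1739 + 12P.
Setting them equal: 1872 = 24P, so P = 78.
Y = 3611 − 12·78 = 2675.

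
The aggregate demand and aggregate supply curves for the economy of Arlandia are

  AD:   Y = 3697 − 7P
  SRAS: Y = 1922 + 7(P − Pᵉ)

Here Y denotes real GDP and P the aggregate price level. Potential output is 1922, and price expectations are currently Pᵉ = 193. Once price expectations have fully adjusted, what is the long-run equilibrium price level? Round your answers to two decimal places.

Short run: with Pᵉ = 193, SRAS is Y = 571 + 7P. Setting AD = SRAS gives 3126 = 14P, so P = 223.29 and Y = 3697 − 7P = 2134.00.
Output 2134.00 is above potential 1922, so over time expected prices rise and SRAS shifts left until Y returns to 1922.
Long run: Y = 1922 on the AD curve gives 1922 = 3697 − 7P, so P = 253.57.

Long-run P = 253.57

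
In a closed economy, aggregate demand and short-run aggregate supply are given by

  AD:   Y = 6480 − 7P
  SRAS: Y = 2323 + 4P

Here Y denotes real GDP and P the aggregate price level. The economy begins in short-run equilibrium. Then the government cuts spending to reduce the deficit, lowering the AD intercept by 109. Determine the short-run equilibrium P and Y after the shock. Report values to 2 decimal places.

P = 368.00, Y = 3795.00

This is a negative demand shock: AD shifts left.
New AD: Y = 6371 − 7P.
Set AD = SRAS: 6371 − 7P = 2323 + 4P, so 4048 = 11P and P = 368.00.
Substituting into AD, Y = 3795.00.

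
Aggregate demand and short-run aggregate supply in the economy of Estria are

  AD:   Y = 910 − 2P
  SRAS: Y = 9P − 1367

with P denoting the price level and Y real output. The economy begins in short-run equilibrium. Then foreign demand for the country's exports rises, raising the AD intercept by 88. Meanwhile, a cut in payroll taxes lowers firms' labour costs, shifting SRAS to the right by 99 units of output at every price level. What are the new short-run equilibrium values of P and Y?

P = 206, Y = 586

After both shocks: AD is Y = 998 − 2P and SRAS is Y = 9P − 1268.
Setting them equal: 2266 = 11P, so P = 206.
Y = 998 − 2·206 = 586.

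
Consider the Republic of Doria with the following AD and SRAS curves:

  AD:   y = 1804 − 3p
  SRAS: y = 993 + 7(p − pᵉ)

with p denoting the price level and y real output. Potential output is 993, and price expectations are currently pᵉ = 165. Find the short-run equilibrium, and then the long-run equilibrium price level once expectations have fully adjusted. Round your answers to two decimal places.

Short run: with pᵉ = 165, SRAS is y = 7p − 162. Setting AD = SRAS gives 1966 = 10p, so p = 196.60 and y = 1804 − 3p = 1214.20.
Output 1214.20 is above potential 993, so over time expected prices rise and SRAS shifts left until y returns to 993.
Long run: y = 993 on the AD curve gives 993 = 1804 − 3p, so p = 270.33.

Short run: p = 196.60, y = 1214.20. Long run: p = 270.33.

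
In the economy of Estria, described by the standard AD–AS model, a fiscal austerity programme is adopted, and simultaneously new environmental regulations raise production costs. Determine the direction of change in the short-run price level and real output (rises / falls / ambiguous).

The first event is a negative demand shock: AD shifts left, which by itself pushes P down and Y down.
The second is an adverse supply shock: SRAS shifts left, which by itself pushes P up and Y down.
The two shocks push P in opposite directions, so the effect on P is ambiguous. Both shocks push Y down, so Y falls.

Price level: ambiguous; output: falls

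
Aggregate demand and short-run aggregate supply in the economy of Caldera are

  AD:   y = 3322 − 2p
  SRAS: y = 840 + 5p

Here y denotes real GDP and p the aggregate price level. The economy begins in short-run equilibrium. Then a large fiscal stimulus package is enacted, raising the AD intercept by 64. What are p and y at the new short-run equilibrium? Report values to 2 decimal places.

p = 363.71, y = 2658.57

This is a positive demand shock: AD shifts right.
New AD: y = 3386 − 2p.
Set AD = SRAS: 3386 − 2p = 840 + 5p, so 2546 = 7p and p = 363.71.
Substituting into AD, y = 2658.57.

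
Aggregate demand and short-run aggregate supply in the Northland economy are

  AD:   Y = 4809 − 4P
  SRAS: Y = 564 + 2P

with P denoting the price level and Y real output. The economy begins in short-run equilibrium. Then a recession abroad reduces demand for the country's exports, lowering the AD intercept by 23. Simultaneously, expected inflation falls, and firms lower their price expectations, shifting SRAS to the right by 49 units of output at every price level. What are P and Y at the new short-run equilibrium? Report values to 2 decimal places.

P = 695.50, Y = 2004.00

After both shocks: AD is Y = 4786 − 4P and SRAS is Y = 613 + 2P.
Setting them equal: 4173 = 6P, so P = 695.50.
Substituting into AD, Y = 2004.00.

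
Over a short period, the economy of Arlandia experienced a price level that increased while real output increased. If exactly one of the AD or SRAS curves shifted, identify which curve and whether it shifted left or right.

AD shifted right

P rose and Y rose. An AD shift moves P and Y in the same direction; an SRAS shift moves them in opposite directions.
Here P and Y moved in the same direction, so the AD curve shifted.
Since Y rose, AD shifted right.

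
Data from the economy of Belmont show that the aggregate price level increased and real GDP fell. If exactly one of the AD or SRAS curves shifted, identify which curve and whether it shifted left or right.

SRAS shifted left

P rose and Y fell. An AD shift moves P and Y in the same direction; an SRAS shift moves them in opposite directions.
Here P and Y moved in opposite directions, so the SRAS curve shifted.
Since Y fell, SRAS shifted left.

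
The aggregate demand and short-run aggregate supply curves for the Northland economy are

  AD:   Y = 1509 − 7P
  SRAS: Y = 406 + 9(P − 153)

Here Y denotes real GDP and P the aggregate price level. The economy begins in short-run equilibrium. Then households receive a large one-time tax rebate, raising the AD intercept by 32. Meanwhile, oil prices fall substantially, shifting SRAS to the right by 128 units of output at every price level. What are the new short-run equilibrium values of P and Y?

After both shocks: AD is Y = 1541 − 7P and SRAS is Y = 9P − 843.
Setting them equal: 2384 = 16P, so P = 149.
Y = 1541 − 7·149 = 498.

P = 149, Y = 498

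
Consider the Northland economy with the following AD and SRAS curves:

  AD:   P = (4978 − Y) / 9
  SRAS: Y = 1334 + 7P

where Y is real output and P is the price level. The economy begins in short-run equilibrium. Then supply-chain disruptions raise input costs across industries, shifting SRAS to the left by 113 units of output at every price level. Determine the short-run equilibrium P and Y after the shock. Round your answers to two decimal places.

P = 234.81, Y = 2864.69

This is a negative supply shock: SRAS shifts left.
New SRAS: Y = 1221 + 7P.
Set AD = SRAS: 4978 − 9P = 1221 + 7P, so 3757 = 16P and P = 234.81.
Substituting into AD, Y = 2864.69.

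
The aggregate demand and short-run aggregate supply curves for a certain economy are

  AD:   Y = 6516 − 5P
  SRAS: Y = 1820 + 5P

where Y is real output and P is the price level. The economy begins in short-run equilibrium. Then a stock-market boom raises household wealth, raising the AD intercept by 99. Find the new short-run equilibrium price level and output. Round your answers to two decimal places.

This is a positive demand shock: AD shifts right.
New AD: Y = 6615 − 5P.
Set AD = SRAS: 6615 − 5P = 1820 + 5P, so 4795 = 10P and P = 479.50.
Substituting into AD, Y = 4217.50.

P = 479.50, Y = 4217.50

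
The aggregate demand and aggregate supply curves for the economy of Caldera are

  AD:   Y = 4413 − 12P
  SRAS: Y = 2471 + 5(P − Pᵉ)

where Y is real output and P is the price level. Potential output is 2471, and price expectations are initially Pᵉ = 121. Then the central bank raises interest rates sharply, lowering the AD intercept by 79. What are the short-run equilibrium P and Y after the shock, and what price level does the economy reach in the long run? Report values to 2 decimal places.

Short run: P = 145.18, Y = 2591.88. Long run: P = 155.25.

AD shifts left: new AD is Y = 4334 − 12P. With Pᵉ = 121, SRAS is Y = 1866 + 5P.
Short run: 4334 − 12P = 1866 + 5P gives 2468 = 17P, so P = 145.18 and Y = 4334 − 12P = 2591.88.
Y = 2591.88 is above potential 2471; expectations adjust and SRAS shifts left until Y = 2471.
Long run: on the new AD curve, 2471 = 4334 − 12P gives P = 155.25.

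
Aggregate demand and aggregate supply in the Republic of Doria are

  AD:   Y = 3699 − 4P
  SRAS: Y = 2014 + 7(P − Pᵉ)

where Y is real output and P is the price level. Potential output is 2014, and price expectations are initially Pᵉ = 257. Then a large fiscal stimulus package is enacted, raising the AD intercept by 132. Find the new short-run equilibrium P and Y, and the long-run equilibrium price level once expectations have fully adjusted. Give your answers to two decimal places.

AD shifts right: new AD is Y = 3831 − 4P. With Pᵉ = 257, SRAS is Y = 215 + 7P.
Short run: 3831 − 4P = 215 + 7P gives 3616 = 11P, so P = 328.73 and Y = 3831 − 4P = 2516.09.
Y = 2516.09 is above potential 2014; expectations adjust and SRAS shifts left until Y = 2014.
Long run: on the new AD curve, 2014 = 3831 − 4P gives P = 454.25.

Short run: P = 328.73, Y = 2516.09. Long run: P = 454.25.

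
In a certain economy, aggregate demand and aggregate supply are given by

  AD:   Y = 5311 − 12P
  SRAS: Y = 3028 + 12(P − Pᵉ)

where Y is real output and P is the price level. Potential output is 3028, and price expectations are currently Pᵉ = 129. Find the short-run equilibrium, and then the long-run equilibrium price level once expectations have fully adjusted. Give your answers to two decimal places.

Short run: with Pᵉ = 129, SRAS is Y = 1480 + 12P. Setting AD = SRAS gives 3831 = 24P, so P = 159.63 and Y = 5311 − 12P = 3395.50.
Output 3395.50 is above potential 3028, so over time expected prices rise and SRAS shifts left until Y returns to 3028.
Long run: Y = 3028 on the AD curve gives 3028 = 5311 − 12P, so P = 190.25.

Short run: P = 159.63, Y = 3395.50. Long run: P = 190.25.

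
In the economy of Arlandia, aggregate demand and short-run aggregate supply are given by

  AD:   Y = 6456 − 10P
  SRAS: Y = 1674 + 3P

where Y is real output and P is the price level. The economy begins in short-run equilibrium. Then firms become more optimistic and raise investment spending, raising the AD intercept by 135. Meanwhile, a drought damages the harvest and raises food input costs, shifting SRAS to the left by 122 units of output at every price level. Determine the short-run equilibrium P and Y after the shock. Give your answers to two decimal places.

P = 387.62, Y = 2714.85

After both shocks: AD is Y = 6591 − 10P and SRAS is Y = 1552 + 3P.
Setting them equal: 5039 = 13P, so P = 387.62.
Substituting into AD, Y = 2714.85.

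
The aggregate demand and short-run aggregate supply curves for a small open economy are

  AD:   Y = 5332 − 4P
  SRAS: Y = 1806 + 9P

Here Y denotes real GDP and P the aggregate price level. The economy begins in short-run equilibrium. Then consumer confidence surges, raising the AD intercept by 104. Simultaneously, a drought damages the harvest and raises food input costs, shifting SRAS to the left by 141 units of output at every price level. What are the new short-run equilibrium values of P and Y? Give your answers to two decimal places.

P = 290.08, Y = 4275.69

After both shocks: AD is Y = 5436 − 4P and SRAS is Y = 1665 + 9P.
Setting them equal: 3771 = 13P, so P = 290.08.
Substituting into AD, Y = 4275.69.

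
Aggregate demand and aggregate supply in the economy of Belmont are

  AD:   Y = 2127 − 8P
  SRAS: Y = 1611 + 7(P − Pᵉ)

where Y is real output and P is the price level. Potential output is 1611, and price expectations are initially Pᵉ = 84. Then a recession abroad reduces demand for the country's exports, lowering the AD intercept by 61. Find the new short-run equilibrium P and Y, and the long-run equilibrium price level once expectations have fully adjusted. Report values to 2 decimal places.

AD shifts left: new AD is Y = 2066 − 8P. With Pᵉ = 84, SRAS is Y = 1023 + 7P.
Short run: 2066 − 8P = 1023 + 7P gives 1043 = 15P, so P = 69.53 and Y = 2066 − 8P = 1509.73.
Y = 1509.73 is below potential 1611; expectations adjust and SRAS shifts right until Y = 1611.
Long run: on the new AD curve, 1611 = 2066 − 8P gives P = 56.88.

Short run: P = 69.53, Y = 1509.73. Long run: P = 56.88.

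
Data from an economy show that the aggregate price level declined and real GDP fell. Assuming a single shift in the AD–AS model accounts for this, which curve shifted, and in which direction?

P fell and Y fell. An AD shift moves P and Y in the same direction; an SRAS shift moves them in opposite directions.
Here P and Y moved in the same direction, so the AD curve shifted.
Since Y fell, AD shifted left.

AD shifted left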